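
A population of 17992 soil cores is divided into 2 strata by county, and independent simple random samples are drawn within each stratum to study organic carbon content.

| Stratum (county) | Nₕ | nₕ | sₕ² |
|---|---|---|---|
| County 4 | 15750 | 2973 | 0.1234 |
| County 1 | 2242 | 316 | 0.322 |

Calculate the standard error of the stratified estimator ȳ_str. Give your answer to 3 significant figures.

0.00628

Var(ȳ_str) = Σₕ Wₕ²(1 − fₕ)sₕ²/nₕ with Wₕ = Nₕ/N, N = 17992.
County 4: Wₕ = 0.87538906; term = 0.87538906²·(1 − 0.18876190)·0.1234/2973 = 2.5803037 × 10^-5.
County 1: Wₕ = 0.12461094; term = 0.12461094²·(1 − 0.14094558)·0.322/316 = 1.3592577 × 10^-5.
Sum = 3.9395614 × 10^-5.
SE = √(3.9395614 × 10^-5) = 0.00628.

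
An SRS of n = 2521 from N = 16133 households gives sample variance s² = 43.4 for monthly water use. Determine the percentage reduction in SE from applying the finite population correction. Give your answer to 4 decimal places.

f = n/N = 2521/16133 = 0.15626356.
SE_no-fpc = √(s²/n) = 0.13120743; SE_fpc = √((1−f)s²/n) = 0.12052076.
Ratio = √(1−f) = 0.91855127. Reduction = 100·(1 − 0.91855127) = 8.1449%.

8.1449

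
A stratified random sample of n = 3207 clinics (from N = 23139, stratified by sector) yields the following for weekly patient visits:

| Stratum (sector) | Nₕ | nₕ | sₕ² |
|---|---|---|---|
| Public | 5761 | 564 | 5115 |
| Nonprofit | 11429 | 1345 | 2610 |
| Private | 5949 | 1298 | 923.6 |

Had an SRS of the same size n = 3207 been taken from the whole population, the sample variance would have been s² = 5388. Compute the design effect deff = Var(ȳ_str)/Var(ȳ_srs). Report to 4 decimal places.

0.6645

Var(ȳ_str) = Σ Wₕ²(1−fₕ)sₕ²/nₕ with Wₕ = Nₕ/23139:
  Public: (5761/23139)²·(1−564/5761)·5115/564 = 0.5071401
  Nonprofit: (11429/23139)²·(1−1345/11429)·2610/1345 = 0.41770543
  Private: (5949/23139)²·(1−1298/5949)·923.6/1298 = 0.036771417
  → Var(ȳ_str) = 0.96161695.
Var(ȳ_srs) = (1 − 3207/23139)·5388/3207 = 1.4472212.
deff = 0.96161695 / 1.4472212 = 0.6645.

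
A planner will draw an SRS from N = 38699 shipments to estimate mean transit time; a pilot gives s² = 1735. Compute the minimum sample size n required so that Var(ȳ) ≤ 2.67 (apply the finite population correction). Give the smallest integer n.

Without fpc, n₀ = s²/D = 1735/2.67 = 649.8127.
With fpc, (1 − n/N)·s²/n ≤ D requires n ≥ n₀/(1 + n₀/N) = 649.8127/(1 + 649.8127/38699) = 639.0816.
Rounding up, n = 640.

640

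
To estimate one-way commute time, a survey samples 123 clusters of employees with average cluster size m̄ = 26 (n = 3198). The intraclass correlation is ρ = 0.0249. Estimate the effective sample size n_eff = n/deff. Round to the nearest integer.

deff = 1 + (26 − 1)·0.0249 = 1 + 0.6225 = 1.6225.
n_eff = 3198 / 1.6225 = 1971.

1971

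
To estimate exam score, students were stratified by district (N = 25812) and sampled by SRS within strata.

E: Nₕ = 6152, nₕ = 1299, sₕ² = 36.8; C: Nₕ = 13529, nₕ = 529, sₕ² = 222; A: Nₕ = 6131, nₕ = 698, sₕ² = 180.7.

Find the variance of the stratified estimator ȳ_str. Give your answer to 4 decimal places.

Var(ȳ_str) = Σₕ Wₕ²(1 − fₕ)sₕ²/nₕ with Wₕ = Nₕ/N, N = 25812.
E: Wₕ = 0.23833876; term = 0.23833876²·(1 − 0.21115085)·36.8/1299 = 0.0012694686.
C: Wₕ = 0.52413606; term = 0.52413606²·(1 − 0.03910119)·222/529 = 0.11078043.
A: Wₕ = 0.23752518; term = 0.23752518²·(1 − 0.11384766)·180.7/698 = 0.012942866.
Sum = 0.12499276.

0.1250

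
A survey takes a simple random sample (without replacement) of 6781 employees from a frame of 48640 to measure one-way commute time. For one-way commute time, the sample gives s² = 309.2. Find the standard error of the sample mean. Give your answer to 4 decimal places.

Under SRS without replacement, Var(ȳ) = (1 − f)·s²/n with f = n/N = 6781/48640 = 0.13941201.
Var(ȳ) = (1 − 0.13941201)·309.2/6781 = 0.86058799·0.045597994 = 0.039241087.
SE(ȳ) = √(0.039241087) = 0.1981.

0.1981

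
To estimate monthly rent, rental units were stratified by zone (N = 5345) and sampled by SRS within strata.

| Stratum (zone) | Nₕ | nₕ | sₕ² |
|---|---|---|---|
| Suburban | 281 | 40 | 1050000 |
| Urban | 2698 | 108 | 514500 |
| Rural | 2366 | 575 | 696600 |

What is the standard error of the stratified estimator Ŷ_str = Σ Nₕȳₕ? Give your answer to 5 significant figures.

200500

Var(Ŷ_str) = Σₕ Nₕ²(1 − fₕ)sₕ²/nₕ.
Suburban: 281²·(1 − 40/281)·1050000/40 = 1.7776762 × 10^9.
Urban: 2698²·(1 − 108/2698)·514500/108 = 3.3289198 × 10^10.
Rural: 2366²·(1 − 575/2366)·696600/575 = 5.1336464 × 10^9.
Sum = 4.0200521 × 10^10.
SE = √(4.0200521 × 10^10) = 200500.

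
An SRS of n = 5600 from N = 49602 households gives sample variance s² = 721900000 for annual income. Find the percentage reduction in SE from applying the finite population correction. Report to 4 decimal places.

5.8139

f = n/N = 5600/49602 = 0.11289867.
SE_no-fpc = √(s²/n) = 359.04138; SE_fpc = √((1−f)s²/n) = 338.16692.
Ratio = √(1−f) = 0.94186057. Reduction = 100·(1 − 0.94186057) = 5.8139%.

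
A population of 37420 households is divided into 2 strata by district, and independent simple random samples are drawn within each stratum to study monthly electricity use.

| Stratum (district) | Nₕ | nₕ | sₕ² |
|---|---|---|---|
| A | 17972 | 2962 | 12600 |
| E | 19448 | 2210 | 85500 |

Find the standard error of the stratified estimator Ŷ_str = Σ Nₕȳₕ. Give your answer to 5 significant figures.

Var(Ŷ_str) = Σₕ Nₕ²(1 − fₕ)sₕ²/nₕ.
A: 17972²·(1 − 2962/17972)·12600/2962 = 1.1475262 × 10^9.
E: 19448²·(1 − 2210/19448)·85500/2210 = 1.2969871 × 10^10.
Sum = 1.4117397 × 10^10.
SE = √(1.4117397 × 10^10) = 118820.

118820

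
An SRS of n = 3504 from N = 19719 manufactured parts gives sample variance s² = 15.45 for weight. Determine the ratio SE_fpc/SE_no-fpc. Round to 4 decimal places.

f = n/N = 3504/19719 = 0.17769664.
SE_no-fpc = √(s²/n) = 0.066402158; SE_fpc = √((1−f)s²/n) = 0.060214104.
Ratio = √(1−f) = 0.90680944.

0.9068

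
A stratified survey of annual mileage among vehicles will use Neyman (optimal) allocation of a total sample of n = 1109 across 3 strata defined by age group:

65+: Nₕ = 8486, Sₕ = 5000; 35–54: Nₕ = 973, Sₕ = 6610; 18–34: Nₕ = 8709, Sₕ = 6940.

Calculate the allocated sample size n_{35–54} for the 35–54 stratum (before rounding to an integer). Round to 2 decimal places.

Neyman allocation: nₕ = n·NₕSₕ / Σⱼ NⱼSⱼ.
Σ NⱼSⱼ = 8486·5000 + 973·6610 + 8709·6940 = 1.0930199 × 10^8.
n_{35–54} = 1109·973·6610 / (1.0930199 × 10^8) = 65.26.

65.26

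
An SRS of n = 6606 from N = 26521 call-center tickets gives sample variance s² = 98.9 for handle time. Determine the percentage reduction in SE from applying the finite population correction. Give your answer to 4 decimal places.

f = n/N = 6606/26521 = 0.24908563.
SE_no-fpc = √(s²/n) = 0.12235701; SE_fpc = √((1−f)s²/n) = 0.10602885.
Ratio = √(1−f) = 0.86655315. Reduction = 100·(1 − 0.86655315) = 13.3447%.

13.3447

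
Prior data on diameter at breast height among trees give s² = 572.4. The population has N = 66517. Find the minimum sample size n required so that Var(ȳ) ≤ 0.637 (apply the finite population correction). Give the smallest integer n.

887

Without fpc, n₀ = s²/D = 572.4/0.637 = 898.5871.
With fpc, (1 − n/N)·s²/n ≤ D requires n ≥ n₀/(1 + n₀/N) = 898.5871/(1 + 898.5871/66517) = 886.6098.
Rounding up, n = 887.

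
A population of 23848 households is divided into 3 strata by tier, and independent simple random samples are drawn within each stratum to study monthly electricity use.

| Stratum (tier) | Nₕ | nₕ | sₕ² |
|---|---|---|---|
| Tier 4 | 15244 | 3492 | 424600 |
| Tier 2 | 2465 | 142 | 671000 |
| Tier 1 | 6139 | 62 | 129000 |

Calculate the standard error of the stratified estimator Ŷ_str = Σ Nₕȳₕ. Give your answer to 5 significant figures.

Var(Ŷ_str) = Σₕ Nₕ²(1 − fₕ)sₕ²/nₕ.
Tier 4: 15244²·(1 − 3492/15244)·424600/3492 = 2.1782939 × 10^10.
Tier 2: 2465²·(1 − 142/2465)·671000/142 = 2.7058288 × 10^10.
Tier 1: 6139²·(1 − 62/6139)·129000/62 = 7.7622011 × 10^10.
Sum = 1.2646324 × 10^11.
SE = √(1.2646324 × 10^11) = 355620.

355620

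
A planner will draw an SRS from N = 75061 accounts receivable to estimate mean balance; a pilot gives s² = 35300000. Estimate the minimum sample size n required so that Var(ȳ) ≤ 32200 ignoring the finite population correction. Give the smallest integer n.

Without fpc, n₀ = s²/D = 35300000/32200 = 1096.2733.
Rounding up, n = 1097.

1097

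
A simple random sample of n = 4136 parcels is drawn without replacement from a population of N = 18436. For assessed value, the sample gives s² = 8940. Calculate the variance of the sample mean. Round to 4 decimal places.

1.6766

Under SRS without replacement, Var(ȳ) = (1 − f)·s²/n with f = n/N = 4136/18436 = 0.22434368.
Var(ȳ) = (1 − 0.22434368)·8940/4136 = 0.77565632·2.1615087 = 1.6765879.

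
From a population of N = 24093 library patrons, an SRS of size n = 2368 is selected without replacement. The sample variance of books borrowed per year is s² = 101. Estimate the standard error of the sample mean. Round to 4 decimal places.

0.1961

Under SRS without replacement, Var(ȳ) = (1 − f)·s²/n with f = n/N = 2368/24093 = 0.09828581.
Var(ȳ) = (1 − 0.09828581)·101/2368 = 0.90171419·0.042652027 = 0.038459938.
SE(ȳ) = √(0.038459938) = 0.1961.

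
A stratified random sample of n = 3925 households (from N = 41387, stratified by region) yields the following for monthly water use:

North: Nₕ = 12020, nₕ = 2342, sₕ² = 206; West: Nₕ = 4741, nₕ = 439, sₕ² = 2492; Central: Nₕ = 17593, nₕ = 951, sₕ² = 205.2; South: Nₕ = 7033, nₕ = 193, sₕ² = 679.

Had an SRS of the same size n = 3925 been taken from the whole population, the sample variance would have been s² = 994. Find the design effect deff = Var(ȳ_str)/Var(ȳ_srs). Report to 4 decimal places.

0.9128

Var(ȳ_str) = Σ Wₕ²(1−fₕ)sₕ²/nₕ with Wₕ = Nₕ/41387:
  North: (12020/41387)²·(1−2342/12020)·206/2342 = 0.0059736878
  West: (4741/41387)²·(1−439/4741)·2492/439 = 0.067592107
  Central: (17593/41387)²·(1−951/17593)·205.2/951 = 0.036881992
  South: (7033/41387)²·(1−193/7033)·679/193 = 0.098805539
  → Var(ȳ_str) = 0.20925333.
Var(ȳ_srs) = (1 − 3925/41387)·994/3925 = 0.2292312.
deff = 0.20925333 / 0.2292312 = 0.9128.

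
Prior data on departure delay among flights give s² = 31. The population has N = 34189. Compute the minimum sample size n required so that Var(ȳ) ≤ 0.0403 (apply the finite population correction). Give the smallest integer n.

753

Without fpc, n₀ = s²/D = 31/0.0403 = 769.2308.
With fpc, (1 − n/N)·s²/n ≤ D requires n ≥ n₀/(1 + n₀/N) = 769.2308/(1 + 769.2308/34189) = 752.3044.
Rounding up, n = 753.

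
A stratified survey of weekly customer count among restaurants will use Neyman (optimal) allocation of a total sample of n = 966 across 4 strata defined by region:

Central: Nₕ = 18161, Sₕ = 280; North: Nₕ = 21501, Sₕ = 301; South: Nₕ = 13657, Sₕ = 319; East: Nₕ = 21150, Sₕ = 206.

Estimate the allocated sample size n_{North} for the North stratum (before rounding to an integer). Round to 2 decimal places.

308.42

Neyman allocation: nₕ = n·NₕSₕ / Σⱼ NⱼSⱼ.
Σ NⱼSⱼ = 18161·280 + 21501·301 + 13657·319 + 21150·206 = 2.0270364 × 10^7.
n_{North} = 966·21501·301 / (2.0270364 × 10^7) = 308.42.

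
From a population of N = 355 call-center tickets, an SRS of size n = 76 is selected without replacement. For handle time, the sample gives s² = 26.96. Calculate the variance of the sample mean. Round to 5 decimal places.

0.27879

Under SRS without replacement, Var(ȳ) = (1 − f)·s²/n with f = n/N = 76/355 = 0.21408451.
Var(ȳ) = (1 − 0.21408451)·26.96/76 = 0.78591549·0.35473684 = 0.27879318.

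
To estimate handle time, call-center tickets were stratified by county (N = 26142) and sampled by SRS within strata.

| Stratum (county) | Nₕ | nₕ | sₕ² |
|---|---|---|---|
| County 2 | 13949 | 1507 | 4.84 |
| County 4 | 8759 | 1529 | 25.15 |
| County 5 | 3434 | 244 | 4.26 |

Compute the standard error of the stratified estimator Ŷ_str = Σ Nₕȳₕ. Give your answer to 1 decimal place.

1338.0

Var(Ŷ_str) = Σₕ Nₕ²(1 − fₕ)sₕ²/nₕ.
County 2: 13949²·(1 − 1507/13949)·4.84/1507 = 557397.97.
County 4: 8759²·(1 − 1529/8759)·25.15/1529 = 1.0416536 × 10^6.
County 5: 3434²·(1 − 244/3434)·4.26/244 = 191254.1.
Sum = 1.7903057 × 10^6.
SE = √(1.7903057 × 10^6) = 1338.0.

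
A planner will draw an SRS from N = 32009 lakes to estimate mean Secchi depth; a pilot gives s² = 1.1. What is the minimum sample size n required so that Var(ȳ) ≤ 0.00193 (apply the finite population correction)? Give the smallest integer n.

Without fpc, n₀ = s²/D = 1.1/0.00193 = 569.9482.
With fpc, (1 − n/N)·s²/n ≤ D requires n ≥ n₀/(1 + n₀/N) = 569.9482/(1 + 569.9482/32009) = 559.9773.
Rounding up, n = 560.

560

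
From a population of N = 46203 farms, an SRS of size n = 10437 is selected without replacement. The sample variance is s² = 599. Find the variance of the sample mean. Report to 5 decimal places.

Under SRS without replacement, Var(ȳ) = (1 − f)·s²/n with f = n/N = 10437/46203 = 0.22589442.
Var(ȳ) = (1 − 0.22589442)·599/10437 = 0.77410558·0.057391971 = 0.044427445.

0.04443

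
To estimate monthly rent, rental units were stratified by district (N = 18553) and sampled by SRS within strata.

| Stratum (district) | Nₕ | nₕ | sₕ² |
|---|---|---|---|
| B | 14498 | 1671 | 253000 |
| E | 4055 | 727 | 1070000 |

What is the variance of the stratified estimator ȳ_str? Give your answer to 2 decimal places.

Var(ȳ_str) = Σₕ Wₕ²(1 − fₕ)sₕ²/nₕ with Wₕ = Nₕ/N, N = 18553.
B: Wₕ = 0.78143696; term = 0.78143696²·(1 − 0.11525728)·253000/1671 = 81.799184.
E: Wₕ = 0.21856304; term = 0.21856304²·(1 − 0.17928483)·1070000/727 = 57.702583.
Sum = 139.50177.

139.50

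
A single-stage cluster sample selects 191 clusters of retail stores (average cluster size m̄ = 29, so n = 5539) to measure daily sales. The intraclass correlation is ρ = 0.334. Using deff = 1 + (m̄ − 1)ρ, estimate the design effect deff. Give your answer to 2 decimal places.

10.35

deff = 1 + (29 − 1)·0.334 = 1 + 9.352 = 10.352.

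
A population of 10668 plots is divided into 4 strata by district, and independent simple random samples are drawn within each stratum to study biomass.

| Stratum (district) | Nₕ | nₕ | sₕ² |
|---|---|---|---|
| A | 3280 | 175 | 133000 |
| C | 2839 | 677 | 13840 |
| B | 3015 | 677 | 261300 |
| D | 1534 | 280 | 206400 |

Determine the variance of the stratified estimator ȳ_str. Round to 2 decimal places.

Var(ȳ_str) = Σₕ Wₕ²(1 − fₕ)sₕ²/nₕ with Wₕ = Nₕ/N, N = 10668.
A: Wₕ = 0.30746157; term = 0.30746157²·(1 − 0.05335366)·133000/175 = 68.011605.
C: Wₕ = 0.26612298; term = 0.26612298²·(1 − 0.23846425)·13840/677 = 1.1025607.
B: Wₕ = 0.28262092; term = 0.28262092²·(1 − 0.22454395)·261300/677 = 23.90653.
D: Wₕ = 0.14379453; term = 0.14379453²·(1 − 0.18252934)·206400/280 = 12.459727.
Sum = 105.48042.

105.48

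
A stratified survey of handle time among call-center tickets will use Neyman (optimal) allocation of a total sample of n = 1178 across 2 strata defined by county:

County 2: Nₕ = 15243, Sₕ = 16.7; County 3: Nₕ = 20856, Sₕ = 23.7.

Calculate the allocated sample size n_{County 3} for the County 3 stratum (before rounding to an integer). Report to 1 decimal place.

777.6

Neyman allocation: nₕ = n·NₕSₕ / Σⱼ NⱼSⱼ.
Σ NⱼSⱼ = 15243·16.7 + 20856·23.7 = 748845.3.
n_{County 3} = 1178·20856·23.7 / 748845.3 = 777.6.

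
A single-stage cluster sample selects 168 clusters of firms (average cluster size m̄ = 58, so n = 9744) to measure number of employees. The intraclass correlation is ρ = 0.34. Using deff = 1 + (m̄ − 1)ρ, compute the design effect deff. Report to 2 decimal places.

20.38

deff = 1 + (58 − 1)·0.34 = 1 + 19.38 = 20.38.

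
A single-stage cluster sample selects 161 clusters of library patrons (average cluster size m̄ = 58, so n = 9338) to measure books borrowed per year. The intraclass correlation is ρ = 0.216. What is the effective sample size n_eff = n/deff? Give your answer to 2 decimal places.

deff = 1 + (58 − 1)·0.216 = 1 + 12.312 = 13.312.
n_eff = 9338 / 13.312 = 701.47.

701.47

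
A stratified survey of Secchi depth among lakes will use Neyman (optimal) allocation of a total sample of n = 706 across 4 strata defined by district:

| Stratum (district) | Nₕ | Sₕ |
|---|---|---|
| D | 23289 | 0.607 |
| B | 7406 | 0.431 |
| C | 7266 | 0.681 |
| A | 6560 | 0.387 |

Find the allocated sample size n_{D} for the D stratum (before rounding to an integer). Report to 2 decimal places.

Neyman allocation: nₕ = n·NₕSₕ / Σⱼ NⱼSⱼ.
Σ NⱼSⱼ = 23289·0.607 + 7406·0.431 + 7266·0.681 + 6560·0.387 = 24815.275.
n_{D} = 706·23289·0.607 / 24815.275 = 402.18.

402.18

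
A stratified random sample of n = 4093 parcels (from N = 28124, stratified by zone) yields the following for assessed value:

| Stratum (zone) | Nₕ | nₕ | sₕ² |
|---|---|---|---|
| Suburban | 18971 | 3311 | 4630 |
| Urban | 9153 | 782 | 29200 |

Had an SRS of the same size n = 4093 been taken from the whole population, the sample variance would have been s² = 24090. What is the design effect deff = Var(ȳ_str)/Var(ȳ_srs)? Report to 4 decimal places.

Var(ȳ_str) = Σ Wₕ²(1−fₕ)sₕ²/nₕ with Wₕ = Nₕ/28124:
  Suburban: (18971/28124)²·(1−3311/18971)·4630/3311 = 0.52523011
  Urban: (9153/28124)²·(1−782/9153)·29200/782 = 3.6171184
  → Var(ȳ_str) = 4.1423485.
Var(ȳ_srs) = (1 − 4093/28124)·24090/4093 = 5.0290947.
deff = 4.1423485 / 5.0290947 = 0.8237.

0.8237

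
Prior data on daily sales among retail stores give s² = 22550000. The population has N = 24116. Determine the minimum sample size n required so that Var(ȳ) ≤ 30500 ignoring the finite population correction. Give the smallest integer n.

Without fpc, n₀ = s²/D = 22550000/30500 = 739.3443.
Rounding up, n = 740.

740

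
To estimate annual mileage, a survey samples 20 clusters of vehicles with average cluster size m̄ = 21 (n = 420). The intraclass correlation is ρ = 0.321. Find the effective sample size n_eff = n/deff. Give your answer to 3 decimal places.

deff = 1 + (21 − 1)·0.321 = 1 + 6.42 = 7.42.
n_eff = 420 / 7.42 = 56.604.

56.604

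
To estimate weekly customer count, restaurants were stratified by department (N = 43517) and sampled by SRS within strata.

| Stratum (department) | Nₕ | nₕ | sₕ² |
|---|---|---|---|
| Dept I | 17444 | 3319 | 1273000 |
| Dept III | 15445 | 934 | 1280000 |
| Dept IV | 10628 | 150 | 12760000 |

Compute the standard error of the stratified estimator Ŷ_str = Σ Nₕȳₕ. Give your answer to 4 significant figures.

Var(Ŷ_str) = Σₕ Nₕ²(1 − fₕ)sₕ²/nₕ.
Dept I: 17444²·(1 − 3319/17444)·1273000/3319 = 9.4505196 × 10^10.
Dept III: 15445²·(1 − 934/15445)·1280000/934 = 3.0714846 × 10^11.
Dept IV: 10628²·(1 − 150/10628)·12760000/150 = 9.4730397 × 10^12.
Sum = 9.8746934 × 10^12.
SE = √(9.8746934 × 10^12) = 3.142 × 10^6.

3.142 × 10^6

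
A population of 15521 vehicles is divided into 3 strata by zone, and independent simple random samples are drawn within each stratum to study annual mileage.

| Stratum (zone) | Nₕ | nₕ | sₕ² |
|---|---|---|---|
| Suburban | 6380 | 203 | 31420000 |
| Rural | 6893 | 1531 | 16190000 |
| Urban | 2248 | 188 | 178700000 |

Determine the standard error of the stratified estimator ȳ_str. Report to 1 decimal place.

Var(ȳ_str) = Σₕ Wₕ²(1 − fₕ)sₕ²/nₕ with Wₕ = Nₕ/N, N = 15521.
Suburban: Wₕ = 0.41105599; term = 0.41105599²·(1 − 0.03181818)·31420000/203 = 25320.31.
Rural: Wₕ = 0.44410798; term = 0.44410798²·(1 − 0.22210939)·16190000/1531 = 1622.4352.
Urban: Wₕ = 0.14483603; term = 0.14483603²·(1 − 0.08362989)·178700000/188 = 18272.2.
Sum = 45214.945.
SE = √(45214.945) = 212.6.

212.6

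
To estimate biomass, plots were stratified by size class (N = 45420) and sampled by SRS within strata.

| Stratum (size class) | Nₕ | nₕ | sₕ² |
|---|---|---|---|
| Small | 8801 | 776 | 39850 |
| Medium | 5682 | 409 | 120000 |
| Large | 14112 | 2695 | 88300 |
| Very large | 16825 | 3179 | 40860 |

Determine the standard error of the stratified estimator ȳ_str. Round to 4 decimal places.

Var(ȳ_str) = Σₕ Wₕ²(1 − fₕ)sₕ²/nₕ with Wₕ = Nₕ/N, N = 45420.
Small: Wₕ = 0.19376926; term = 0.19376926²·(1 − 0.08817180)·39850/776 = 1.7581236.
Medium: Wₕ = 0.12509908; term = 0.12509908²·(1 − 0.07198170)·120000/409 = 4.2611093.
Large: Wₕ = 0.31070013; term = 0.31070013²·(1 − 0.19097222)·88300/2695 = 2.5588701.
Very large: Wₕ = 0.37043153; term = 0.37043153²·(1 − 0.18894502)·40860/3179 = 1.4304544.
Sum = 10.008557.
SE = √(10.008557) = 3.1636.

3.1636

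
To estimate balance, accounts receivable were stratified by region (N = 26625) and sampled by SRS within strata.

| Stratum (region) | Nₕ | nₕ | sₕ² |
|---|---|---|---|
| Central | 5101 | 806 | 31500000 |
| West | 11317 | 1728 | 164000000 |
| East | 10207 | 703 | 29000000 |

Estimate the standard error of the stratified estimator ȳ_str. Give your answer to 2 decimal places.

146.22

Var(ȳ_str) = Σₕ Wₕ²(1 − fₕ)sₕ²/nₕ with Wₕ = Nₕ/N, N = 26625.
Central: Wₕ = 0.19158685; term = 0.19158685²·(1 − 0.15800823)·31500000/806 = 1207.8549.
West: Wₕ = 0.42505164; term = 0.42505164²·(1 − 0.15269064)·164000000/1728 = 14528.658.
East: Wₕ = 0.38336150; term = 0.38336150²·(1 − 0.06887430)·29000000/703 = 5645.0525.
Sum = 21381.565.
SE = √(21381.565) = 146.22.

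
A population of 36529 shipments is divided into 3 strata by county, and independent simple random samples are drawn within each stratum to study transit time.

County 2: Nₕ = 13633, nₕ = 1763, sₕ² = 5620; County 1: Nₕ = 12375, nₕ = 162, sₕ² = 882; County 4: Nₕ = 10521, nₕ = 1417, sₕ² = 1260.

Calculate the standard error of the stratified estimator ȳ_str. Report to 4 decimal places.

Var(ȳ_str) = Σₕ Wₕ²(1 − fₕ)sₕ²/nₕ with Wₕ = Nₕ/N, N = 36529.
County 2: Wₕ = 0.37321033; term = 0.37321033²·(1 − 0.12931857)·5620/1763 = 0.38658998.
County 1: Wₕ = 0.33877193; term = 0.33877193²·(1 − 0.01309091)·882/162 = 0.6166597.
County 4: Wₕ = 0.28801774; term = 0.28801774²·(1 − 0.13468301)·1260/1417 = 0.063828465.
Sum = 1.0670781.
SE = √(1.0670781) = 1.0330.

1.0330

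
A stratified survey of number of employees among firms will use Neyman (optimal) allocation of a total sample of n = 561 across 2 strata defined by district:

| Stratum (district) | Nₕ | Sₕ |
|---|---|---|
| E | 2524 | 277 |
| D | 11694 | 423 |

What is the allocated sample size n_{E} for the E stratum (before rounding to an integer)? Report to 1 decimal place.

Neyman allocation: nₕ = n·NₕSₕ / Σⱼ NⱼSⱼ.
Σ NⱼSⱼ = 2524·277 + 11694·423 = 5.64571 × 10^6.
n_{E} = 561·2524·277 / (5.64571 × 10^6) = 69.5.

69.5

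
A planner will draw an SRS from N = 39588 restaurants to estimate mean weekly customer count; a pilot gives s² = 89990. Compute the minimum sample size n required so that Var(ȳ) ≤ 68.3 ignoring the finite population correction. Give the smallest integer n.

1318

Without fpc, n₀ = s²/D = 89990/68.3 = 1317.5695.
Rounding up, n = 1318.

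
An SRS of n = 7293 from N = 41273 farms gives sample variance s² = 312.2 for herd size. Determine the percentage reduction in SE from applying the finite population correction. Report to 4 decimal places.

9.2642

f = n/N = 7293/41273 = 0.17670148.
SE_no-fpc = √(s²/n) = 0.20690136; SE_fpc = √((1−f)s²/n) = 0.1877336.
Ratio = √(1−f) = 0.90735799. Reduction = 100·(1 − 0.90735799) = 9.2642%.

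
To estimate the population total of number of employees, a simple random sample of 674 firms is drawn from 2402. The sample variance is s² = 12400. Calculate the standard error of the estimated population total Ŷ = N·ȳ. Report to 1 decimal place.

Var(Ŷ) = N²·Var(ȳ) = N²·(1 − n/N)·s²/n.
f = 674/2402 = 0.28059950; Var(ȳ) = 0.71940050·12400/674 = 13.235261.
Var(Ŷ) = 2402² · 13.235261 = 7.6362215 × 10^7.
SE(Ŷ) = √(7.6362215 × 10^7) = 8738.5.

8738.5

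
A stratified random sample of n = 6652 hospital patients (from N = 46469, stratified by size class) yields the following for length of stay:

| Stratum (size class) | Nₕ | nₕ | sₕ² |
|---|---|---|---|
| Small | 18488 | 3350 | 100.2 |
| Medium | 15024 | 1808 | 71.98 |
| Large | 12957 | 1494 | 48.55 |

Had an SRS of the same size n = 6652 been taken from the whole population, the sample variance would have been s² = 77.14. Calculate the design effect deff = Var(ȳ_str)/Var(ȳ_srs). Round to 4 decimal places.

Var(ȳ_str) = Σ Wₕ²(1−fₕ)sₕ²/nₕ with Wₕ = Nₕ/46469:
  Small: (18488/46469)²·(1−3350/18488)·100.2/3350 = 0.0038766331
  Medium: (15024/46469)²·(1−1808/15024)·71.98/1808 = 0.0036607694
  Large: (12957/46469)²·(1−1494/12957)·48.55/1494 = 0.0022351915
  → Var(ȳ_str) = 0.009772594.
Var(ȳ_srs) = (1 − 6652/46469)·77.14/6652 = 0.0099364809.
deff = 0.009772594 / 0.0099364809 = 0.9835.

0.9835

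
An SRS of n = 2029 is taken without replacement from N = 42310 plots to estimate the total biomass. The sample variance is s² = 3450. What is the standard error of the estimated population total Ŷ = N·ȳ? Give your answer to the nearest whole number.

53832

Var(Ŷ) = N²·Var(ȳ) = N²·(1 − n/N)·s²/n.
f = 2029/42310 = 0.04795557; Var(ȳ) = 0.95204443·3450/2029 = 1.618804.
Var(Ŷ) = 42310² · 1.618804 = 2.8978795 × 10^9.
SE(Ŷ) = √(2.8978795 × 10^9) = 53832.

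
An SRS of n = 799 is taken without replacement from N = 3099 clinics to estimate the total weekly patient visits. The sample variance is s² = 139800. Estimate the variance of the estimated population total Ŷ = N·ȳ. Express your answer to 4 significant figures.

1.247 × 10^9

Var(Ŷ) = N²·Var(ȳ) = N²·(1 − n/N)·s²/n.
f = 799/3099 = 0.25782510; Var(ȳ) = 0.74217490·139800/799 = 129.85738.
Var(Ŷ) = 3099² · 129.85738 = 1.2471244 × 10^9.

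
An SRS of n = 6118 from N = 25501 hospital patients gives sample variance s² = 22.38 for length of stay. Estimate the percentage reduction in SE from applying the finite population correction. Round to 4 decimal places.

f = n/N = 6118/25501 = 0.23991216.
SE_no-fpc = √(s²/n) = 0.060481883; SE_fpc = √((1−f)s²/n) = 0.05272993.
Ratio = √(1−f) = 0.87183017. Reduction = 100·(1 − 0.87183017) = 12.8170%.

12.8170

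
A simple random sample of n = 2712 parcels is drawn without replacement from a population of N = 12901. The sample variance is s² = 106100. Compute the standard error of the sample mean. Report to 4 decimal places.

Under SRS without replacement, Var(ȳ) = (1 − f)·s²/n with f = n/N = 2712/12901 = 0.21021626.
Var(ȳ) = (1 − 0.21021626)·106100/2712 = 0.78978374·39.122419 = 30.89825.
SE(ȳ) = √(30.89825) = 5.5586.

5.5586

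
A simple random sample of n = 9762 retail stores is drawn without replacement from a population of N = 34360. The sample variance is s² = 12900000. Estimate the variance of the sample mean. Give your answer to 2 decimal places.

Under SRS without replacement, Var(ȳ) = (1 − f)·s²/n with f = n/N = 9762/34360 = 0.28410943.
Var(ȳ) = (1 − 0.28410943)·12900000/9762 = 0.71589057·1321.4505 = 946.01397.

946.01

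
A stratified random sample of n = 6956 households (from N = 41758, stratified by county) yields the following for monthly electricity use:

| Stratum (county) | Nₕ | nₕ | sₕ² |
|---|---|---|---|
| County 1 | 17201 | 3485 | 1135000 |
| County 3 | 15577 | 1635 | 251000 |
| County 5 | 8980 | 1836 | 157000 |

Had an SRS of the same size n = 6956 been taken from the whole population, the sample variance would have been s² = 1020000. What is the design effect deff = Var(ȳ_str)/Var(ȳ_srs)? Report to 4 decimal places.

Var(ȳ_str) = Σ Wₕ²(1−fₕ)sₕ²/nₕ with Wₕ = Nₕ/41758:
  County 1: (17201/41758)²·(1−3485/17201)·1135000/3485 = 44.065111
  County 3: (15577/41758)²·(1−1635/15577)·251000/1635 = 19.119894
  County 5: (8980/41758)²·(1−1836/8980)·157000/1836 = 3.1460482
  → Var(ȳ_str) = 66.331053.
Var(ȳ_srs) = (1 − 6956/41758)·1020000/6956 = 122.20954.
deff = 66.331053 / 122.20954 = 0.5428.

0.5428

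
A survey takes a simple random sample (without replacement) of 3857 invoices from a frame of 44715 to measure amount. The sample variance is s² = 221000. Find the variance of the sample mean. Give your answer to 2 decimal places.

52.36

Under SRS without replacement, Var(ȳ) = (1 − f)·s²/n with f = n/N = 3857/44715 = 0.08625741.
Var(ȳ) = (1 − 0.08625741)·221000/3857 = 0.91374259·57.298418 = 52.356005.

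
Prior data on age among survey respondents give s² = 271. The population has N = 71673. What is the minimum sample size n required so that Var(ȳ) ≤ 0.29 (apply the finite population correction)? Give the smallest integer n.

Without fpc, n₀ = s²/D = 271/0.29 = 934.4828.
With fpc, (1 − n/N)·s²/n ≤ D requires n ≥ n₀/(1 + n₀/N) = 934.4828/(1 + 934.4828/71673) = 922.4557.
Rounding up, n = 923.

923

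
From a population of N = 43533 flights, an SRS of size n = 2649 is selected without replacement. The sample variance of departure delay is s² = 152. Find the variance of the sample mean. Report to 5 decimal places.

Under SRS without replacement, Var(ȳ) = (1 − f)·s²/n with f = n/N = 2649/43533 = 0.06085039.
Var(ȳ) = (1 − 0.06085039)·152/2649 = 0.93914961·0.057380143 = 0.053888539.

0.05389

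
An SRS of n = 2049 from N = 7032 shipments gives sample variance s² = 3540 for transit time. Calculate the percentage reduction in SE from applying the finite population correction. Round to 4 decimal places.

15.8206

f = n/N = 2049/7032 = 0.29138225.
SE_no-fpc = √(s²/n) = 1.3144094; SE_fpc = √((1−f)s²/n) = 1.1064624.
Ratio = √(1−f) = 0.84179436. Reduction = 100·(1 − 0.84179436) = 15.8206%.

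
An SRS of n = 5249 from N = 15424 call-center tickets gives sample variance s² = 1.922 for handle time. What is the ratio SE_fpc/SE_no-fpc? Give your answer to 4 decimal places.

f = n/N = 5249/15424 = 0.34031380.
SE_no-fpc = √(s²/n) = 0.019135438; SE_fpc = √((1−f)s²/n) = 0.015542007.
Ratio = √(1−f) = 0.81221069.

0.8122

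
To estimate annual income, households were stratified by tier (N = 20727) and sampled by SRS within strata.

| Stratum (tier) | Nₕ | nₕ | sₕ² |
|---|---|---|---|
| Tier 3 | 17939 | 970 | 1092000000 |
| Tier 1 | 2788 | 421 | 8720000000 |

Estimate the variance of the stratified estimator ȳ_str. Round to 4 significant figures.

Var(ȳ_str) = Σₕ Wₕ²(1 − fₕ)sₕ²/nₕ with Wₕ = Nₕ/N, N = 20727.
Tier 3: Wₕ = 0.86548946; term = 0.86548946²·(1 − 0.05407213)·1092000000/970 = 797686.95.
Tier 1: Wₕ = 0.13451054; term = 0.13451054²·(1 − 0.15100430)·8720000000/421 = 318165.09.
Sum = 1.115852 × 10^6.

1.116 × 10^6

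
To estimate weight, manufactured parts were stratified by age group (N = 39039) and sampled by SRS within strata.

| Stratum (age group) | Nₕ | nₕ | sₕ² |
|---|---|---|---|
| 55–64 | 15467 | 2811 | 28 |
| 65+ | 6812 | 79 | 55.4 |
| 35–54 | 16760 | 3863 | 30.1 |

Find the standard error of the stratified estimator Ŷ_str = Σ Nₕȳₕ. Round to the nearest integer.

5983

Var(Ŷ_str) = Σₕ Nₕ²(1 − fₕ)sₕ²/nₕ.
55–64: 15467²·(1 − 2811/15467)·28/2811 = 1.9498434 × 10^6.
65+: 6812²·(1 − 79/6812)·55.4/79 = 3.2163694 × 10^7.
35–54: 16760²·(1 − 3863/16760)·30.1/3863 = 1.684242 × 10^6.
Sum = 3.5797779 × 10^7.
SE = √(3.5797779 × 10^7) = 5983.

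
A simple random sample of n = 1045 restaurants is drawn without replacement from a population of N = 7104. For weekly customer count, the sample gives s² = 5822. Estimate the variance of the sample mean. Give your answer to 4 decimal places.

4.7518

Under SRS without replacement, Var(ȳ) = (1 − f)·s²/n with f = n/N = 1045/7104 = 0.14710023.
Var(ȳ) = (1 − 0.14710023)·5822/1045 = 0.85289977·5.5712919 = 4.7517536.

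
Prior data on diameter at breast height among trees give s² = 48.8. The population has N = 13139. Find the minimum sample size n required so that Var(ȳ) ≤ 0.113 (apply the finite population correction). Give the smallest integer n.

419

Without fpc, n₀ = s²/D = 48.8/0.113 = 431.8584.
With fpc, (1 − n/N)·s²/n ≤ D requires n ≥ n₀/(1 + n₀/N) = 431.8584/(1 + 431.8584/13139) = 418.1156.
Rounding up, n = 419.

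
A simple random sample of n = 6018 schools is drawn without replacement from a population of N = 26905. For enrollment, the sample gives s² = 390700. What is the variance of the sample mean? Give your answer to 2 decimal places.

50.40

Under SRS without replacement, Var(ȳ) = (1 − f)·s²/n with f = n/N = 6018/26905 = 0.22367590.
Var(ȳ) = (1 − 0.22367590)·390700/6018 = 0.77632410·64.921901 = 50.400437.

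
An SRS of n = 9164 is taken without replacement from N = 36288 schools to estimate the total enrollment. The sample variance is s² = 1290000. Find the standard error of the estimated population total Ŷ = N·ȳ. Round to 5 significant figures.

Var(Ŷ) = N²·Var(ȳ) = N²·(1 − n/N)·s²/n.
f = 9164/36288 = 0.25253527; Var(ȳ) = 0.74746473·1290000/9164 = 105.21928.
Var(Ŷ) = 36288² · 105.21928 = 1.3855474 × 10^11.
SE(Ŷ) = √(1.3855474 × 10^11) = 372230.

372230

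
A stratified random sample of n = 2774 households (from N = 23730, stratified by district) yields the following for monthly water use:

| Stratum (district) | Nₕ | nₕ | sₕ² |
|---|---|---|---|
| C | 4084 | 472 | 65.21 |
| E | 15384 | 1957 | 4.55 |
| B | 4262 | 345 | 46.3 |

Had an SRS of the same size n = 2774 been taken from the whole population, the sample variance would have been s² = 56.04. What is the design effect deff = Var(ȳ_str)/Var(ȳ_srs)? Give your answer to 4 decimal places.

0.4737

Var(ȳ_str) = Σ Wₕ²(1−fₕ)sₕ²/nₕ with Wₕ = Nₕ/23730:
  C: (4084/23730)²·(1−472/4084)·65.21/472 = 0.0036191801
  E: (15384/23730)²·(1−1957/15384)·4.55/1957 = 8.5285138 × 10^-4
  B: (4262/23730)²·(1−345/4262)·46.3/345 = 0.0039786289
  → Var(ȳ_str) = 0.0084506604.
Var(ȳ_srs) = (1 − 2774/23730)·56.04/2774 = 0.017840307.
deff = 0.0084506604 / 0.017840307 = 0.4737.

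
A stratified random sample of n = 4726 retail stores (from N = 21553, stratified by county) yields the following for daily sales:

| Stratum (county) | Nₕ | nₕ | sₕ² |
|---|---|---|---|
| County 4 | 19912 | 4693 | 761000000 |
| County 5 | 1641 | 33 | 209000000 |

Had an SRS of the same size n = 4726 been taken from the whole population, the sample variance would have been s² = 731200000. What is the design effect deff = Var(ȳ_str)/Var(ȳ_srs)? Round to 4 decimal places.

Var(ȳ_str) = Σ Wₕ²(1−fₕ)sₕ²/nₕ with Wₕ = Nₕ/21553:
  County 4: (19912/21553)²·(1−4693/19912)·761000000/4693 = 105783.92
  County 5: (1641/21553)²·(1−33/1641)·209000000/33 = 35975.887
  → Var(ȳ_str) = 141759.81.
Var(ȳ_srs) = (1 − 4726/21553)·731200000/4726 = 120792.91.
deff = 141759.81 / 120792.91 = 1.1736.

1.1736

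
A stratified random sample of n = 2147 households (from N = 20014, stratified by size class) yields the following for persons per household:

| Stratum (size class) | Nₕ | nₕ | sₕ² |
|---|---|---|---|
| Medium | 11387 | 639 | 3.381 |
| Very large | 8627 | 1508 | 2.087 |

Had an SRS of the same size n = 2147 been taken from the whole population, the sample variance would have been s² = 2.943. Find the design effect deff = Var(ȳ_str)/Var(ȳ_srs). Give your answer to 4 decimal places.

1.4945

Var(ȳ_str) = Σ Wₕ²(1−fₕ)sₕ²/nₕ with Wₕ = Nₕ/20014:
  Medium: (11387/20014)²·(1−639/11387)·3.381/639 = 0.0016166407
  Very large: (8627/20014)²·(1−1508/8627)·2.087/1508 = 2.1219352 × 10^-4
  → Var(ȳ_str) = 0.0018288342.
Var(ȳ_srs) = (1 − 2147/20014)·2.943/2147 = 0.0012237028.
deff = 0.0018288342 / 0.0012237028 = 1.4945.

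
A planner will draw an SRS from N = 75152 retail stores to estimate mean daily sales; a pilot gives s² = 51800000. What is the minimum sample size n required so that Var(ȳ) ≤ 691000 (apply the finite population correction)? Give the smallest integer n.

Without fpc, n₀ = s²/D = 51800000/691000 = 74.9638.
With fpc, (1 − n/N)·s²/n ≤ D requires n ≥ n₀/(1 + n₀/N) = 74.9638/(1 + 74.9638/75152) = 74.8891.
Rounding up, n = 75.

75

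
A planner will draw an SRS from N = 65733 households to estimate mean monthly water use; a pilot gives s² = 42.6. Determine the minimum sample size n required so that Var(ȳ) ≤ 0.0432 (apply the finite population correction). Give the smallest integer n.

972

Without fpc, n₀ = s²/D = 42.6/0.0432 = 986.1111.
With fpc, (1 − n/N)·s²/n ≤ D requires n ≥ n₀/(1 + n₀/N) = 986.1111/(1 + 986.1111/65733) = 971.5363.
Rounding up, n = 972.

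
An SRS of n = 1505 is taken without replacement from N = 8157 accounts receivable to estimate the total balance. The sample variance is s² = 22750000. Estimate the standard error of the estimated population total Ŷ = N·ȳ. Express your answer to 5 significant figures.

905660

Var(Ŷ) = N²·Var(ȳ) = N²·(1 − n/N)·s²/n.
f = 1505/8157 = 0.18450411; Var(ȳ) = 0.81549589·22750000/1505 = 12327.264.
Var(Ŷ) = 8157² · 12327.264 = 8.2021484 × 10^11.
SE(Ŷ) = √(8.2021484 × 10^11) = 905660.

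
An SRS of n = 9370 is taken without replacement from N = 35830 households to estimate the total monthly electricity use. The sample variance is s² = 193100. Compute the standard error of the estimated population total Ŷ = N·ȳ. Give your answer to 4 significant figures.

Var(Ŷ) = N²·Var(ȳ) = N²·(1 − n/N)·s²/n.
f = 9370/35830 = 0.26151270; Var(ȳ) = 0.73848730·193100/9370 = 15.218986.
Var(Ŷ) = 35830² · 15.218986 = 1.9537965 × 10^10.
SE(Ŷ) = √(1.9537965 × 10^10) = 139800.

139800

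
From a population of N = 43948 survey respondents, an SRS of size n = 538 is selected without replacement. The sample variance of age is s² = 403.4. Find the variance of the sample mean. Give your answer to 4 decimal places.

Under SRS without replacement, Var(ȳ) = (1 − f)·s²/n with f = n/N = 538/43948 = 0.01224174.
Var(ȳ) = (1 − 0.01224174)·403.4/538 = 0.98775826·0.74981413 = 0.7406351.

0.7406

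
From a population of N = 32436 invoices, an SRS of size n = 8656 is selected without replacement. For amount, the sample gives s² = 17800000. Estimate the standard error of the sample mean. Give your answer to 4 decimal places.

38.8279

Under SRS without replacement, Var(ȳ) = (1 − f)·s²/n with f = n/N = 8656/32436 = 0.26686398.
Var(ȳ) = (1 − 0.26686398)·17800000/8656 = 0.73313602·2056.3771 = 1507.6041.
SE(ȳ) = √(1507.6041) = 38.8279.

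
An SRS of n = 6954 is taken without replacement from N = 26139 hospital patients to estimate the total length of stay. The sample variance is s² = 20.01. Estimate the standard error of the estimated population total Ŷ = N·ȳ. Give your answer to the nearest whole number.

1201

Var(Ŷ) = N²·Var(ȳ) = N²·(1 − n/N)·s²/n.
f = 6954/26139 = 0.26603925; Var(ȳ) = 0.73396075·20.01/6954 = 0.0021119578.
Var(Ŷ) = 26139² · 0.0021119578 = 1.4429895 × 10^6.
SE(Ŷ) = √(1.4429895 × 10^6) = 1201.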